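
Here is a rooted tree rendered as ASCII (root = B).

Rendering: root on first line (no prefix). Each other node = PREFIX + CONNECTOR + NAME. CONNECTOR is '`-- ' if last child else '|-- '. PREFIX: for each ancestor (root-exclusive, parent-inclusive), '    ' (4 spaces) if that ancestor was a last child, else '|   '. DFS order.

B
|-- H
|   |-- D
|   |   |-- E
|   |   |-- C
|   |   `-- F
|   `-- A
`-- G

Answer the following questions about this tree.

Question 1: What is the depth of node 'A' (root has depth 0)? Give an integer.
Answer: 2

Derivation:
Path from root to A: B -> H -> A
Depth = number of edges = 2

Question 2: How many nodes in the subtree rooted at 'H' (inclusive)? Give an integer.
Subtree rooted at H contains: A, C, D, E, F, H
Count = 6

Answer: 6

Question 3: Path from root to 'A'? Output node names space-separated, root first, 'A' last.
Answer: B H A

Derivation:
Walk down from root: B -> H -> A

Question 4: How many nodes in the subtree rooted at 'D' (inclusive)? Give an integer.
Subtree rooted at D contains: C, D, E, F
Count = 4

Answer: 4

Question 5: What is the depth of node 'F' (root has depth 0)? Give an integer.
Path from root to F: B -> H -> D -> F
Depth = number of edges = 3

Answer: 3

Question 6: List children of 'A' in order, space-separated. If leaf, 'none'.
Answer: none

Derivation:
Node A's children (from adjacency): (leaf)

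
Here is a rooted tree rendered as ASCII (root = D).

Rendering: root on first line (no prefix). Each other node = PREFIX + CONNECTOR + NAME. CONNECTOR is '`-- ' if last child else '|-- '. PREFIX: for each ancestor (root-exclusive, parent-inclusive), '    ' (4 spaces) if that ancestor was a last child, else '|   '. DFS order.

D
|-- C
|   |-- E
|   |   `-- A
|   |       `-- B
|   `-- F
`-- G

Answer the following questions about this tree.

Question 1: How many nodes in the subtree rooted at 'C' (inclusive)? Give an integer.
Subtree rooted at C contains: A, B, C, E, F
Count = 5

Answer: 5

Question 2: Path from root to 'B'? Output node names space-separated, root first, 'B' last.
Answer: D C E A B

Derivation:
Walk down from root: D -> C -> E -> A -> B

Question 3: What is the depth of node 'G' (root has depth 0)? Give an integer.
Path from root to G: D -> G
Depth = number of edges = 1

Answer: 1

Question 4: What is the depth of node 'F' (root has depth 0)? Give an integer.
Answer: 2

Derivation:
Path from root to F: D -> C -> F
Depth = number of edges = 2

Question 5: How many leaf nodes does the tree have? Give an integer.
Answer: 3

Derivation:
Leaves (nodes with no children): B, F, G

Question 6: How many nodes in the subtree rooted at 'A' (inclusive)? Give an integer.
Subtree rooted at A contains: A, B
Count = 2

Answer: 2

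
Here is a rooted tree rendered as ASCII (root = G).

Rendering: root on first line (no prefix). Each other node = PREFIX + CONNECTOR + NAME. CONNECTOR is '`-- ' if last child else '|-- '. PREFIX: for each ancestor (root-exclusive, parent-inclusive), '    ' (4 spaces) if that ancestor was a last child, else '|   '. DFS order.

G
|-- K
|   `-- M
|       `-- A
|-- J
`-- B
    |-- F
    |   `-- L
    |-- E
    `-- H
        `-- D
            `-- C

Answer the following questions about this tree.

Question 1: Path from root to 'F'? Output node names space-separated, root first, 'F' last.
Walk down from root: G -> B -> F

Answer: G B F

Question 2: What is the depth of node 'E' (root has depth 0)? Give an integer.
Answer: 2

Derivation:
Path from root to E: G -> B -> E
Depth = number of edges = 2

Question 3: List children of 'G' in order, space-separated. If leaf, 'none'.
Answer: K J B

Derivation:
Node G's children (from adjacency): K, J, B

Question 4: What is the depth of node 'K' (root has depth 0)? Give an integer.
Answer: 1

Derivation:
Path from root to K: G -> K
Depth = number of edges = 1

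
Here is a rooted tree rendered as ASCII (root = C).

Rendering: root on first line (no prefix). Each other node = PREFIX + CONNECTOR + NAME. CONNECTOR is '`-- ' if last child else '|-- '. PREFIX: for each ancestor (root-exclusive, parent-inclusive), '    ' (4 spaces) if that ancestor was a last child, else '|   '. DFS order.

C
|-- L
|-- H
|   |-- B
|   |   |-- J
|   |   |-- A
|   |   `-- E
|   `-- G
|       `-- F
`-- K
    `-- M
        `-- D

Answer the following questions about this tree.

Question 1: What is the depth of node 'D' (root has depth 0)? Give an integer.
Path from root to D: C -> K -> M -> D
Depth = number of edges = 3

Answer: 3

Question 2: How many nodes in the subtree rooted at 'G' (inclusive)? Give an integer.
Answer: 2

Derivation:
Subtree rooted at G contains: F, G
Count = 2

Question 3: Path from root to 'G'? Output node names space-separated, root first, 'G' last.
Answer: C H G

Derivation:
Walk down from root: C -> H -> G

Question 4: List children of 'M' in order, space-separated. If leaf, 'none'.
Answer: D

Derivation:
Node M's children (from adjacency): D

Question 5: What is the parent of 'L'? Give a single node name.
Answer: C

Derivation:
Scan adjacency: L appears as child of C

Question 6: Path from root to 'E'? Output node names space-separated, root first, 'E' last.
Answer: C H B E

Derivation:
Walk down from root: C -> H -> B -> E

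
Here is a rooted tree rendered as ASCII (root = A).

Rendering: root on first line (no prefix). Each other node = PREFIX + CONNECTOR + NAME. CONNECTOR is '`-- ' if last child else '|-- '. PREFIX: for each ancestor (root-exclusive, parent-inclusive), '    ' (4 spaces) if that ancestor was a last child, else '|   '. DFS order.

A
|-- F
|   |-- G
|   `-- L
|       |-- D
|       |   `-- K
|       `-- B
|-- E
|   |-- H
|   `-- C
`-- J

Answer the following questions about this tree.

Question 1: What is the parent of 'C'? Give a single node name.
Scan adjacency: C appears as child of E

Answer: E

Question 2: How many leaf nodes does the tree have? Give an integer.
Leaves (nodes with no children): B, C, G, H, J, K

Answer: 6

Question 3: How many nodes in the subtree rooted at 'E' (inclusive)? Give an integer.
Subtree rooted at E contains: C, E, H
Count = 3

Answer: 3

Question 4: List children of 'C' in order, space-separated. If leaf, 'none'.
Answer: none

Derivation:
Node C's children (from adjacency): (leaf)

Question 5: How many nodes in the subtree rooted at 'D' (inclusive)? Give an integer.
Answer: 2

Derivation:
Subtree rooted at D contains: D, K
Count = 2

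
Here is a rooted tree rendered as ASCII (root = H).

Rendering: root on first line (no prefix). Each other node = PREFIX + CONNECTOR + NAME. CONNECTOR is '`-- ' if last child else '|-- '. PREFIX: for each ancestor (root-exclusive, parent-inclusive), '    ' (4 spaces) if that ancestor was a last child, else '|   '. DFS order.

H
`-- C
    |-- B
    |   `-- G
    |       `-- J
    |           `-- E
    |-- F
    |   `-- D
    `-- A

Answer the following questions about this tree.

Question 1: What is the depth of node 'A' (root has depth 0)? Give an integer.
Answer: 2

Derivation:
Path from root to A: H -> C -> A
Depth = number of edges = 2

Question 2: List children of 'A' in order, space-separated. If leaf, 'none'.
Node A's children (from adjacency): (leaf)

Answer: none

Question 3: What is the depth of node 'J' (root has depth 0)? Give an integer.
Path from root to J: H -> C -> B -> G -> J
Depth = number of edges = 4

Answer: 4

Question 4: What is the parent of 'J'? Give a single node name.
Scan adjacency: J appears as child of G

Answer: G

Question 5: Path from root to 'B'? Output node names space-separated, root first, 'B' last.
Walk down from root: H -> C -> B

Answer: H C B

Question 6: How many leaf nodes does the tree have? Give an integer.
Answer: 3

Derivation:
Leaves (nodes with no children): A, D, E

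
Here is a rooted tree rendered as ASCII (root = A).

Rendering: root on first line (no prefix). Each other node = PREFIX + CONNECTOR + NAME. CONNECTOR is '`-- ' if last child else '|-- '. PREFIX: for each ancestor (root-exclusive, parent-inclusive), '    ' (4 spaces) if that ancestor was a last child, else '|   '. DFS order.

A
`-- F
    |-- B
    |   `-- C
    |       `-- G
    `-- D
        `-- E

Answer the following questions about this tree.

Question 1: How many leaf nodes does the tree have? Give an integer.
Answer: 2

Derivation:
Leaves (nodes with no children): E, G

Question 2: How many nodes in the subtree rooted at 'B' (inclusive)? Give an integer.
Subtree rooted at B contains: B, C, G
Count = 3

Answer: 3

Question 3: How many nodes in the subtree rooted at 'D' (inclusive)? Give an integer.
Subtree rooted at D contains: D, E
Count = 2

Answer: 2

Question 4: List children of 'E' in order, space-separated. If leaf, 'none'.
Node E's children (from adjacency): (leaf)

Answer: none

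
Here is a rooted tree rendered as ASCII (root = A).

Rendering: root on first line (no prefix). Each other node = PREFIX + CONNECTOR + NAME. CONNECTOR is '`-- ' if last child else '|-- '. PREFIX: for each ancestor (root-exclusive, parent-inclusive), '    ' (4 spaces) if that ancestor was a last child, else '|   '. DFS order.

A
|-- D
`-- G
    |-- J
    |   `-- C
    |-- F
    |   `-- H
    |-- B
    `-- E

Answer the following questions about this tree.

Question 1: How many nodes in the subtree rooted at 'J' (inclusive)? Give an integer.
Subtree rooted at J contains: C, J
Count = 2

Answer: 2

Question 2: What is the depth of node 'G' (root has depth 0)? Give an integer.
Path from root to G: A -> G
Depth = number of edges = 1

Answer: 1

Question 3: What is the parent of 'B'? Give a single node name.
Answer: G

Derivation:
Scan adjacency: B appears as child of G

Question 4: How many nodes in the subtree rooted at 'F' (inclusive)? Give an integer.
Answer: 2

Derivation:
Subtree rooted at F contains: F, H
Count = 2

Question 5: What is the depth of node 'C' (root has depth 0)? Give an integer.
Answer: 3

Derivation:
Path from root to C: A -> G -> J -> C
Depth = number of edges = 3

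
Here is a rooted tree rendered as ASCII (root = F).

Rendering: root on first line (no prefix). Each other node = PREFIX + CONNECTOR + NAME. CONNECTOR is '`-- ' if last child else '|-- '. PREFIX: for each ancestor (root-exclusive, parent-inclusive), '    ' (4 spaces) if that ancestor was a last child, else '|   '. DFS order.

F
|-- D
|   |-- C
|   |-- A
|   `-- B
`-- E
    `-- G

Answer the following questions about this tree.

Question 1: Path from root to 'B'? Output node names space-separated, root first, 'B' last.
Walk down from root: F -> D -> B

Answer: F D B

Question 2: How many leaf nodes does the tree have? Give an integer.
Answer: 4

Derivation:
Leaves (nodes with no children): A, B, C, G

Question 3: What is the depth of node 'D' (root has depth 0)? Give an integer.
Path from root to D: F -> D
Depth = number of edges = 1

Answer: 1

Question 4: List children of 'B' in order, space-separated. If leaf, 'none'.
Node B's children (from adjacency): (leaf)

Answer: none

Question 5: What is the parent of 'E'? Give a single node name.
Scan adjacency: E appears as child of F

Answer: F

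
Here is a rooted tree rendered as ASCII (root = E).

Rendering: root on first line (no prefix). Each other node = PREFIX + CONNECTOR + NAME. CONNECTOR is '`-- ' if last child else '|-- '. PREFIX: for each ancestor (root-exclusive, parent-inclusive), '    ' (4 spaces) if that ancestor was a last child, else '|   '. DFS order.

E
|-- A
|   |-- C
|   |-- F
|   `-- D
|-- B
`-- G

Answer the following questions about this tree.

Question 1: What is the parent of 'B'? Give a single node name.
Scan adjacency: B appears as child of E

Answer: E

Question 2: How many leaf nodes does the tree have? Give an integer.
Leaves (nodes with no children): B, C, D, F, G

Answer: 5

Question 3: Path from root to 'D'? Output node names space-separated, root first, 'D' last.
Answer: E A D

Derivation:
Walk down from root: E -> A -> D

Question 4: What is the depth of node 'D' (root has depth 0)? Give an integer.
Path from root to D: E -> A -> D
Depth = number of edges = 2

Answer: 2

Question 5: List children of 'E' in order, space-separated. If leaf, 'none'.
Answer: A B G

Derivation:
Node E's children (from adjacency): A, B, G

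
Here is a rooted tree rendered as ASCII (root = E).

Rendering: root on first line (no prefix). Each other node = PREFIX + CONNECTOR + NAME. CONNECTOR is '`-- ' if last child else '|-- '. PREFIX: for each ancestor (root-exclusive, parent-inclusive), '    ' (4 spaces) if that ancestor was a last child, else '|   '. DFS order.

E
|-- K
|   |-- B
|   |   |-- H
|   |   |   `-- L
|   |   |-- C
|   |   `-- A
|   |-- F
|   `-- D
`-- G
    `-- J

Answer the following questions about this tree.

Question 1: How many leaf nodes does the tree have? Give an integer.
Answer: 6

Derivation:
Leaves (nodes with no children): A, C, D, F, J, L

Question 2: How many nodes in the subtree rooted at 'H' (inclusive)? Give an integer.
Answer: 2

Derivation:
Subtree rooted at H contains: H, L
Count = 2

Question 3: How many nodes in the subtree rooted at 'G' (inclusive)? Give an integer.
Subtree rooted at G contains: G, J
Count = 2

Answer: 2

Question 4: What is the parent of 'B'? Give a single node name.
Scan adjacency: B appears as child of K

Answer: K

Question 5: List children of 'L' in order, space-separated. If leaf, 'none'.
Answer: none

Derivation:
Node L's children (from adjacency): (leaf)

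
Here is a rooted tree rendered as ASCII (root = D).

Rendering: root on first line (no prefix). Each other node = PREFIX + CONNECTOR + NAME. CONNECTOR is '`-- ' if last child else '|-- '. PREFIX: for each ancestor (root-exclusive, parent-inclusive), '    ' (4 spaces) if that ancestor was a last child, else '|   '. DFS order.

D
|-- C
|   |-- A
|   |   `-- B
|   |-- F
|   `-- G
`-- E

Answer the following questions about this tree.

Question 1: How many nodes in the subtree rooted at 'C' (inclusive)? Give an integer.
Answer: 5

Derivation:
Subtree rooted at C contains: A, B, C, F, G
Count = 5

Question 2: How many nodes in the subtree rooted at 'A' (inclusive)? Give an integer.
Subtree rooted at A contains: A, B
Count = 2

Answer: 2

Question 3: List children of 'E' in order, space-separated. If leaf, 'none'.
Node E's children (from adjacency): (leaf)

Answer: none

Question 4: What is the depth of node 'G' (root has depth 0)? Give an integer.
Path from root to G: D -> C -> G
Depth = number of edges = 2

Answer: 2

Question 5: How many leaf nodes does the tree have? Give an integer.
Answer: 4

Derivation:
Leaves (nodes with no children): B, E, F, G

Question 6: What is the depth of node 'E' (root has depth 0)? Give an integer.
Path from root to E: D -> E
Depth = number of edges = 1

Answer: 1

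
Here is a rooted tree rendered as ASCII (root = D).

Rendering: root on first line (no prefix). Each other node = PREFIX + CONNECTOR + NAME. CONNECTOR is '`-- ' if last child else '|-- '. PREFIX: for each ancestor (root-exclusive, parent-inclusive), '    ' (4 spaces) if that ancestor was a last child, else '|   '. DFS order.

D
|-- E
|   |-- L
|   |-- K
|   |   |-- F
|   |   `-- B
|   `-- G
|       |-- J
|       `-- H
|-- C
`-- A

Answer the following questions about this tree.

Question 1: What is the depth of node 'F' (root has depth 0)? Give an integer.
Path from root to F: D -> E -> K -> F
Depth = number of edges = 3

Answer: 3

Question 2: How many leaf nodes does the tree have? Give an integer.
Leaves (nodes with no children): A, B, C, F, H, J, L

Answer: 7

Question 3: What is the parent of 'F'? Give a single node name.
Answer: K

Derivation:
Scan adjacency: F appears as child of K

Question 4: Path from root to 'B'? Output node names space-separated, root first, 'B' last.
Answer: D E K B

Derivation:
Walk down from root: D -> E -> K -> B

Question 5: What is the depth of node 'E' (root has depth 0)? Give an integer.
Answer: 1

Derivation:
Path from root to E: D -> E
Depth = number of edges = 1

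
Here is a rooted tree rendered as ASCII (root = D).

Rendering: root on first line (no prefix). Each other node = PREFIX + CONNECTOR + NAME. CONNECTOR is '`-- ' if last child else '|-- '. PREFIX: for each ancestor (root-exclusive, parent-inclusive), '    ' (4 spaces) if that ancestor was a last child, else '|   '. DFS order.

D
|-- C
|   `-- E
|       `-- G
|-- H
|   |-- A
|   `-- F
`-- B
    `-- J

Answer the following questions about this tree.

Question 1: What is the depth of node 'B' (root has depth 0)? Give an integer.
Path from root to B: D -> B
Depth = number of edges = 1

Answer: 1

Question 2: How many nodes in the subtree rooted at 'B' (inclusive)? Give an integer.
Subtree rooted at B contains: B, J
Count = 2

Answer: 2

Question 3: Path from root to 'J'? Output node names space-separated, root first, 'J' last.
Walk down from root: D -> B -> J

Answer: D B J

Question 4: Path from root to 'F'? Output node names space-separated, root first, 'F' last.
Answer: D H F

Derivation:
Walk down from root: D -> H -> F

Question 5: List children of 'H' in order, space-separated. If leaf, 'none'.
Node H's children (from adjacency): A, F

Answer: A F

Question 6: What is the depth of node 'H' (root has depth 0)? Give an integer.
Answer: 1

Derivation:
Path from root to H: D -> H
Depth = number of edges = 1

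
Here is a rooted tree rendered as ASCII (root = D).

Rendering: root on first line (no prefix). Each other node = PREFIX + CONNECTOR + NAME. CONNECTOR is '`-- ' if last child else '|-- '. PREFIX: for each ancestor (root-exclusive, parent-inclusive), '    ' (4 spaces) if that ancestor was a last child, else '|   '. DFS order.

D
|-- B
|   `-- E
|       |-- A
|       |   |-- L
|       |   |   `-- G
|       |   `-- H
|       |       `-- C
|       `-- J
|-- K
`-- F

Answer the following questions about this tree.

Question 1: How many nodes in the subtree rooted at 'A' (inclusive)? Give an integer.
Subtree rooted at A contains: A, C, G, H, L
Count = 5

Answer: 5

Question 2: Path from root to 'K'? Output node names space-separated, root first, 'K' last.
Walk down from root: D -> K

Answer: D K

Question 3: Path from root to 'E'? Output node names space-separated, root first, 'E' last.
Walk down from root: D -> B -> E

Answer: D B E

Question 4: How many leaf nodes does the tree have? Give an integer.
Leaves (nodes with no children): C, F, G, J, K

Answer: 5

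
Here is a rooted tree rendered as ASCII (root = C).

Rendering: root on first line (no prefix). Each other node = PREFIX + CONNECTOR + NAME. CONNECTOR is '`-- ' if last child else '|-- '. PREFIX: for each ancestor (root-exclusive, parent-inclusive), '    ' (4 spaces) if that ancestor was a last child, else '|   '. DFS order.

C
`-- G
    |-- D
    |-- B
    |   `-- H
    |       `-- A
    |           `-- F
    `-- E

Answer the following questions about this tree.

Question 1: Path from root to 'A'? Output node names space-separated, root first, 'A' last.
Walk down from root: C -> G -> B -> H -> A

Answer: C G B H A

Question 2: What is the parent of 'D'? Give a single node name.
Answer: G

Derivation:
Scan adjacency: D appears as child of G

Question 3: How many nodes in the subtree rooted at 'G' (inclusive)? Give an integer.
Answer: 7

Derivation:
Subtree rooted at G contains: A, B, D, E, F, G, H
Count = 7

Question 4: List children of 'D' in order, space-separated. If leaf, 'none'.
Node D's children (from adjacency): (leaf)

Answer: none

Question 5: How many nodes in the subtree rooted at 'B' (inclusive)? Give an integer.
Subtree rooted at B contains: A, B, F, H
Count = 4

Answer: 4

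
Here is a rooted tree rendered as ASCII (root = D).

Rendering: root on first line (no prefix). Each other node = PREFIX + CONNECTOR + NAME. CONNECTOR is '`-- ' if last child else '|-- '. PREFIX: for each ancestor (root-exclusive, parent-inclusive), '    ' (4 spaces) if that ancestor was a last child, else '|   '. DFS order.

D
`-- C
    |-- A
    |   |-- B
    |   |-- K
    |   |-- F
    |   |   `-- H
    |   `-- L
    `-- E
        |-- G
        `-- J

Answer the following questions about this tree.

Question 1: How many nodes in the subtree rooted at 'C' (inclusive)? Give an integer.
Subtree rooted at C contains: A, B, C, E, F, G, H, J, K, L
Count = 10

Answer: 10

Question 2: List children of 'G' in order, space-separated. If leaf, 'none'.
Node G's children (from adjacency): (leaf)

Answer: none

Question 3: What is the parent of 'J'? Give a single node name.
Scan adjacency: J appears as child of E

Answer: E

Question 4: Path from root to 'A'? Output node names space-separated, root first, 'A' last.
Answer: D C A

Derivation:
Walk down from root: D -> C -> A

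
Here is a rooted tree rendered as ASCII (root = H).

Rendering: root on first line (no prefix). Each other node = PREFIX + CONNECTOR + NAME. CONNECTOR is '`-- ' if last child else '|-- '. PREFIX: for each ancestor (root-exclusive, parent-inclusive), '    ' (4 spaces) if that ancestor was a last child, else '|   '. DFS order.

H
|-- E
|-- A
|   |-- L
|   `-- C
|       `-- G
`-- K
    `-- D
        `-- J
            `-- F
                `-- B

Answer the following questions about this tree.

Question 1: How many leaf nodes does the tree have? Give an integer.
Answer: 4

Derivation:
Leaves (nodes with no children): B, E, G, L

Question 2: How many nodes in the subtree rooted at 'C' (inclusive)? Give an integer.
Answer: 2

Derivation:
Subtree rooted at C contains: C, G
Count = 2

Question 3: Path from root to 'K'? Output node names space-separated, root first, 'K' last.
Answer: H K

Derivation:
Walk down from root: H -> K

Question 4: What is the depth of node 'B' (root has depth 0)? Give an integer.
Answer: 5

Derivation:
Path from root to B: H -> K -> D -> J -> F -> B
Depth = number of edges = 5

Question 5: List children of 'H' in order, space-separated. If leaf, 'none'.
Node H's children (from adjacency): E, A, K

Answer: E A K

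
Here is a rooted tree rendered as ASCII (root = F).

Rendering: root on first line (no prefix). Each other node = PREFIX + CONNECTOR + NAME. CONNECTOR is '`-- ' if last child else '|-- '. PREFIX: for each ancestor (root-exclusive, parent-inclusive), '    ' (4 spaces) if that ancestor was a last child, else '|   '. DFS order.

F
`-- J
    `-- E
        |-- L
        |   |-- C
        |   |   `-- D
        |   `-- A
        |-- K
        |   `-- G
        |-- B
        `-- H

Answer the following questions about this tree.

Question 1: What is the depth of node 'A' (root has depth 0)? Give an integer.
Answer: 4

Derivation:
Path from root to A: F -> J -> E -> L -> A
Depth = number of edges = 4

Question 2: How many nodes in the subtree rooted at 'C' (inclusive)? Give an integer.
Subtree rooted at C contains: C, D
Count = 2

Answer: 2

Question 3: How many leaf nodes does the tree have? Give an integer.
Answer: 5

Derivation:
Leaves (nodes with no children): A, B, D, G, H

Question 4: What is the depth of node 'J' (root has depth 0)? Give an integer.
Answer: 1

Derivation:
Path from root to J: F -> J
Depth = number of edges = 1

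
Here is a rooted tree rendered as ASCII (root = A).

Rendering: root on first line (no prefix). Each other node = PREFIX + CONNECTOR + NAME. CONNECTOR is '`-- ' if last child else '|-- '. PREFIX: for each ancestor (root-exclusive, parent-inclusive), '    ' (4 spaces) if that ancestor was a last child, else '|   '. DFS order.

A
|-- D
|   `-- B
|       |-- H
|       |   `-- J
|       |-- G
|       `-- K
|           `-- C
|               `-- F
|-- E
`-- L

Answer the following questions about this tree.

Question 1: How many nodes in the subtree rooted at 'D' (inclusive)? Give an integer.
Answer: 8

Derivation:
Subtree rooted at D contains: B, C, D, F, G, H, J, K
Count = 8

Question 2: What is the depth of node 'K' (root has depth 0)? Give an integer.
Path from root to K: A -> D -> B -> K
Depth = number of edges = 3

Answer: 3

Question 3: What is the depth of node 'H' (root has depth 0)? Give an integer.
Path from root to H: A -> D -> B -> H
Depth = number of edges = 3

Answer: 3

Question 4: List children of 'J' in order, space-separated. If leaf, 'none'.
Node J's children (from adjacency): (leaf)

Answer: none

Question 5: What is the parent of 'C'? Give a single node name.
Answer: K

Derivation:
Scan adjacency: C appears as child of K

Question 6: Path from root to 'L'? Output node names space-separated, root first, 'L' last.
Answer: A L

Derivation:
Walk down from root: A -> L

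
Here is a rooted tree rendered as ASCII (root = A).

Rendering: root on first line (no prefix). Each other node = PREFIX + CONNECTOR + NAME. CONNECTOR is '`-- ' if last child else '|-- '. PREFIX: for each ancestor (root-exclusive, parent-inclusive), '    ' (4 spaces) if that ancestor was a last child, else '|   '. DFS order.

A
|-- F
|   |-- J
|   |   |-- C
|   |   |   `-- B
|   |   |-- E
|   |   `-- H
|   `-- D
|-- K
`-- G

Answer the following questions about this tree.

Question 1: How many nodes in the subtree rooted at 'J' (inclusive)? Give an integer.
Answer: 5

Derivation:
Subtree rooted at J contains: B, C, E, H, J
Count = 5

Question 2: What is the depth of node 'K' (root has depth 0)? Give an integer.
Path from root to K: A -> K
Depth = number of edges = 1

Answer: 1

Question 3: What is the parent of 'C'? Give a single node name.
Answer: J

Derivation:
Scan adjacency: C appears as child of J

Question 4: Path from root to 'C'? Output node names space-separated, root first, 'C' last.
Answer: A F J C

Derivation:
Walk down from root: A -> F -> J -> C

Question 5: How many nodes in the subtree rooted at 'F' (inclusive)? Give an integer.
Answer: 7

Derivation:
Subtree rooted at F contains: B, C, D, E, F, H, J
Count = 7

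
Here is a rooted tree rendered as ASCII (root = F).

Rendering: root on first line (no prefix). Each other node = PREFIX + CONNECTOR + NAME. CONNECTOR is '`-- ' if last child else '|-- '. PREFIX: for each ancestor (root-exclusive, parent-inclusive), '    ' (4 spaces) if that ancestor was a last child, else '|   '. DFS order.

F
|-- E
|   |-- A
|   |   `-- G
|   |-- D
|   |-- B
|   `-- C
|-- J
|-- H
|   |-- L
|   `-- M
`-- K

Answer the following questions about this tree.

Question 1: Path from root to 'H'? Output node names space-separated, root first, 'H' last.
Answer: F H

Derivation:
Walk down from root: F -> H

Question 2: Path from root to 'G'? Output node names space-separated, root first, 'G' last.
Walk down from root: F -> E -> A -> G

Answer: F E A G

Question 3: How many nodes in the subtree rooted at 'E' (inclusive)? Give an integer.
Subtree rooted at E contains: A, B, C, D, E, G
Count = 6

Answer: 6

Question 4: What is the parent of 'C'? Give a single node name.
Scan adjacency: C appears as child of E

Answer: E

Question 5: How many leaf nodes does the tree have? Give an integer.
Answer: 8

Derivation:
Leaves (nodes with no children): B, C, D, G, J, K, L, M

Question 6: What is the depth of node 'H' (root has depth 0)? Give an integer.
Answer: 1

Derivation:
Path from root to H: F -> H
Depth = number of edges = 1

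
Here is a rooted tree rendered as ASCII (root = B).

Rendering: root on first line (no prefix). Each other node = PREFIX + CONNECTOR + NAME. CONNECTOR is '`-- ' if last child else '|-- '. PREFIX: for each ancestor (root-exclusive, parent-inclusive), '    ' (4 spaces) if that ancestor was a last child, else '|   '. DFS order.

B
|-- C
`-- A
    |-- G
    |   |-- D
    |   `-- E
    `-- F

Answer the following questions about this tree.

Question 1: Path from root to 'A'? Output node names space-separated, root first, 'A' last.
Answer: B A

Derivation:
Walk down from root: B -> A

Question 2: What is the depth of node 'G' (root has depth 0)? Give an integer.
Path from root to G: B -> A -> G
Depth = number of edges = 2

Answer: 2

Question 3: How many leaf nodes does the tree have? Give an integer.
Answer: 4

Derivation:
Leaves (nodes with no children): C, D, E, F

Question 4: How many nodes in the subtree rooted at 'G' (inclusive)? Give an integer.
Subtree rooted at G contains: D, E, G
Count = 3

Answer: 3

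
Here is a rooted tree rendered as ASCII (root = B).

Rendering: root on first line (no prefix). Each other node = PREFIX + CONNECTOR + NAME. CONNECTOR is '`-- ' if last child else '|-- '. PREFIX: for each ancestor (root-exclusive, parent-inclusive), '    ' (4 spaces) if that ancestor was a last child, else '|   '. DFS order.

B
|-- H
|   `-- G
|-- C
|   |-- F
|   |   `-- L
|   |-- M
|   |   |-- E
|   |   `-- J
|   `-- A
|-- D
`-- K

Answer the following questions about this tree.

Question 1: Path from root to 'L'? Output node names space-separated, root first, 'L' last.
Answer: B C F L

Derivation:
Walk down from root: B -> C -> F -> L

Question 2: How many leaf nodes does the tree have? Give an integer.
Leaves (nodes with no children): A, D, E, G, J, K, L

Answer: 7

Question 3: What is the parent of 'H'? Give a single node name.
Answer: B

Derivation:
Scan adjacency: H appears as child of B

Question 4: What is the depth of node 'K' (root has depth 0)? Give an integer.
Path from root to K: B -> K
Depth = number of edges = 1

Answer: 1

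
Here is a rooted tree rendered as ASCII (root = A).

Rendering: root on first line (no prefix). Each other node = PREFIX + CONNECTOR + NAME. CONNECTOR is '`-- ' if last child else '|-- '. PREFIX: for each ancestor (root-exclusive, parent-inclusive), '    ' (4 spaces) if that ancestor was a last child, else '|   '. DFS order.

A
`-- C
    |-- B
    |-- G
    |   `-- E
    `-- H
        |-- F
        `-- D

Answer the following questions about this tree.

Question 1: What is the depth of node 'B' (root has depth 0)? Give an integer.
Path from root to B: A -> C -> B
Depth = number of edges = 2

Answer: 2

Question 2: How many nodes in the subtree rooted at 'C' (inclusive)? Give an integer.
Subtree rooted at C contains: B, C, D, E, F, G, H
Count = 7

Answer: 7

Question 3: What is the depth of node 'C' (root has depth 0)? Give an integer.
Answer: 1

Derivation:
Path from root to C: A -> C
Depth = number of edges = 1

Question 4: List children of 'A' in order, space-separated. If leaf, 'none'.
Node A's children (from adjacency): C

Answer: C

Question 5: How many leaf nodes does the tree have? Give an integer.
Leaves (nodes with no children): B, D, E, F

Answer: 4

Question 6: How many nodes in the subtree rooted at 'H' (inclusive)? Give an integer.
Answer: 3

Derivation:
Subtree rooted at H contains: D, F, H
Count = 3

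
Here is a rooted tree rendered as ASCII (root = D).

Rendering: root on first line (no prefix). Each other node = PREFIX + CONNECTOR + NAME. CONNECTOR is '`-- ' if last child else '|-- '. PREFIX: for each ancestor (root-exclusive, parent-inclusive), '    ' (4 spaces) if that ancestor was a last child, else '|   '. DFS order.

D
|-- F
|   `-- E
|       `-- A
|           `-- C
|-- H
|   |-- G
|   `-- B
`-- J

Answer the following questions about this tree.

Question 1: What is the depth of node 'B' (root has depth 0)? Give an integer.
Path from root to B: D -> H -> B
Depth = number of edges = 2

Answer: 2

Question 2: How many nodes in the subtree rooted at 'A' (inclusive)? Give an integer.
Answer: 2

Derivation:
Subtree rooted at A contains: A, C
Count = 2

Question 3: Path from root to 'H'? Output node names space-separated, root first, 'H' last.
Answer: D H

Derivation:
Walk down from root: D -> H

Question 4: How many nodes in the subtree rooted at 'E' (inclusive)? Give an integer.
Subtree rooted at E contains: A, C, E
Count = 3

Answer: 3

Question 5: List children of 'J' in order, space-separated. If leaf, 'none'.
Node J's children (from adjacency): (leaf)

Answer: none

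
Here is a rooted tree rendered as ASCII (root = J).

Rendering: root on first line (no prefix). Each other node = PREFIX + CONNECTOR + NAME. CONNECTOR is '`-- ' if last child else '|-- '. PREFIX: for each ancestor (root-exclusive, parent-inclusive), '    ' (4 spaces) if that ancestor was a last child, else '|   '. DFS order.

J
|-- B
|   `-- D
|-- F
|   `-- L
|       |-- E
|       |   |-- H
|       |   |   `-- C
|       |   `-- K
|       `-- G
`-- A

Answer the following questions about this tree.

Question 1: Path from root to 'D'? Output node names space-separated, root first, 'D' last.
Answer: J B D

Derivation:
Walk down from root: J -> B -> D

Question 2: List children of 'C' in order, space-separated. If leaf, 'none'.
Node C's children (from adjacency): (leaf)

Answer: none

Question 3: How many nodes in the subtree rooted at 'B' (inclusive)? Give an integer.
Subtree rooted at B contains: B, D
Count = 2

Answer: 2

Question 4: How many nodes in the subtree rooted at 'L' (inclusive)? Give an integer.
Subtree rooted at L contains: C, E, G, H, K, L
Count = 6

Answer: 6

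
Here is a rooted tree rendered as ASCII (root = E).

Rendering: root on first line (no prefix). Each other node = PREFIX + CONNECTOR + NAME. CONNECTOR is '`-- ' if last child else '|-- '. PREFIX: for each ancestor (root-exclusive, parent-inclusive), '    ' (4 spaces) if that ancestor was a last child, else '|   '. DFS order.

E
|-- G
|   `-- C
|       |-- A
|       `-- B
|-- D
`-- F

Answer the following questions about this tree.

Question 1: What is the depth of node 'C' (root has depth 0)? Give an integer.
Answer: 2

Derivation:
Path from root to C: E -> G -> C
Depth = number of edges = 2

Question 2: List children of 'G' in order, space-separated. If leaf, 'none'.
Node G's children (from adjacency): C

Answer: C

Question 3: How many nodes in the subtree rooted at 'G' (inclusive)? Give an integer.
Subtree rooted at G contains: A, B, C, G
Count = 4

Answer: 4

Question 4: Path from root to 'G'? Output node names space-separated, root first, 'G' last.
Answer: E G

Derivation:
Walk down from root: E -> G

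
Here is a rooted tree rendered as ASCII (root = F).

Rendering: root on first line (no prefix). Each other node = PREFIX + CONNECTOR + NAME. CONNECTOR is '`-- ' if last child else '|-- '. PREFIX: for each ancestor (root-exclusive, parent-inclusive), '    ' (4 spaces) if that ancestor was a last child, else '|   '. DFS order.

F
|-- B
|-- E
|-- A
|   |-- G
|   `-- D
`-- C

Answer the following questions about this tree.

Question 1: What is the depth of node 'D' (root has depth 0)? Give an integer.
Answer: 2

Derivation:
Path from root to D: F -> A -> D
Depth = number of edges = 2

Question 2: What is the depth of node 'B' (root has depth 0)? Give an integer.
Answer: 1

Derivation:
Path from root to B: F -> B
Depth = number of edges = 1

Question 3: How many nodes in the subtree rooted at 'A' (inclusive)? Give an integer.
Subtree rooted at A contains: A, D, G
Count = 3

Answer: 3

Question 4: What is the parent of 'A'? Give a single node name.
Scan adjacency: A appears as child of F

Answer: F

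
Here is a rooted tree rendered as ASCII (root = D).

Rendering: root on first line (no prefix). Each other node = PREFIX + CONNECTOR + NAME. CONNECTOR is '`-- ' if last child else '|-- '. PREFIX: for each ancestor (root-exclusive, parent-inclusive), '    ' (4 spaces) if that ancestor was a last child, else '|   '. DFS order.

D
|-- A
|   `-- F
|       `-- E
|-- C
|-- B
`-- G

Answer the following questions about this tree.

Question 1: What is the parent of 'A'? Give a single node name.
Scan adjacency: A appears as child of D

Answer: D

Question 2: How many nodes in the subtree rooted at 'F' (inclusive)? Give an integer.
Subtree rooted at F contains: E, F
Count = 2

Answer: 2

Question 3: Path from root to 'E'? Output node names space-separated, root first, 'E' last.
Walk down from root: D -> A -> F -> E

Answer: D A F E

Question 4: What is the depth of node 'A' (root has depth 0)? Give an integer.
Path from root to A: D -> A
Depth = number of edges = 1

Answer: 1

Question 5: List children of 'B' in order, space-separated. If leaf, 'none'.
Node B's children (from adjacency): (leaf)

Answer: none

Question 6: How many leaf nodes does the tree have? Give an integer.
Leaves (nodes with no children): B, C, E, G

Answer: 4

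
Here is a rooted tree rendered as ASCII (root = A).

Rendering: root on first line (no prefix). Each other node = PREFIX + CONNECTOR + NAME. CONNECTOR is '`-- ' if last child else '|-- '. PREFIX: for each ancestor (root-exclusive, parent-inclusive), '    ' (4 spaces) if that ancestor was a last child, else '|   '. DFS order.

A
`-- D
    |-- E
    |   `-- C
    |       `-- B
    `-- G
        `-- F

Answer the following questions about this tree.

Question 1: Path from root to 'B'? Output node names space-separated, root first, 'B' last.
Walk down from root: A -> D -> E -> C -> B

Answer: A D E C B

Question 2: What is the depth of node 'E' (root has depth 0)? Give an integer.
Path from root to E: A -> D -> E
Depth = number of edges = 2

Answer: 2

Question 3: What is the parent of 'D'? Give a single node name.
Scan adjacency: D appears as child of A

Answer: A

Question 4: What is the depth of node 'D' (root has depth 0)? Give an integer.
Path from root to D: A -> D
Depth = number of edges = 1

Answer: 1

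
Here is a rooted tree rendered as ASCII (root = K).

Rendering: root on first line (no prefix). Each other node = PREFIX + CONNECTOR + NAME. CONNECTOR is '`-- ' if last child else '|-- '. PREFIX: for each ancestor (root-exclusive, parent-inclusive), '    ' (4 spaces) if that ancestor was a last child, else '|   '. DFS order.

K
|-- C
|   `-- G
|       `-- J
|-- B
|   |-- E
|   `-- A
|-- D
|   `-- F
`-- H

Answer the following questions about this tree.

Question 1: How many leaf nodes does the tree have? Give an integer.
Leaves (nodes with no children): A, E, F, H, J

Answer: 5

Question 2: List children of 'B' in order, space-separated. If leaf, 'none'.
Node B's children (from adjacency): E, A

Answer: E A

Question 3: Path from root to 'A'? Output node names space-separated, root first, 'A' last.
Answer: K B A

Derivation:
Walk down from root: K -> B -> A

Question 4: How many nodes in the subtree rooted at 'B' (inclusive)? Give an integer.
Answer: 3

Derivation:
Subtree rooted at B contains: A, B, E
Count = 3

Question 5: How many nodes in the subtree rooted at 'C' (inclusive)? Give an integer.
Answer: 3

Derivation:
Subtree rooted at C contains: C, G, J
Count = 3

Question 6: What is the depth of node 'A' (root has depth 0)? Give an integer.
Path from root to A: K -> B -> A
Depth = number of edges = 2

Answer: 2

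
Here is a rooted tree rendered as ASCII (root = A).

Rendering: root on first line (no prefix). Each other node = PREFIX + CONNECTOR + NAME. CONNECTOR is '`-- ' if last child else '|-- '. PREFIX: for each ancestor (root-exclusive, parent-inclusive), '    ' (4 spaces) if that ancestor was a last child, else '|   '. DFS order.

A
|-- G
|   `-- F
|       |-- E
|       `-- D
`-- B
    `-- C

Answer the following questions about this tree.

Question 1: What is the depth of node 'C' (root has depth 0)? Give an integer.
Path from root to C: A -> B -> C
Depth = number of edges = 2

Answer: 2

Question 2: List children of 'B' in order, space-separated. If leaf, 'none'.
Node B's children (from adjacency): C

Answer: C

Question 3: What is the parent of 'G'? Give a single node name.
Answer: A

Derivation:
Scan adjacency: G appears as child of A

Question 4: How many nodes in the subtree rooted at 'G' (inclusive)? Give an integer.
Subtree rooted at G contains: D, E, F, G
Count = 4

Answer: 4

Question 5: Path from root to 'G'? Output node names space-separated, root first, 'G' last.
Answer: A G

Derivation:
Walk down from root: A -> G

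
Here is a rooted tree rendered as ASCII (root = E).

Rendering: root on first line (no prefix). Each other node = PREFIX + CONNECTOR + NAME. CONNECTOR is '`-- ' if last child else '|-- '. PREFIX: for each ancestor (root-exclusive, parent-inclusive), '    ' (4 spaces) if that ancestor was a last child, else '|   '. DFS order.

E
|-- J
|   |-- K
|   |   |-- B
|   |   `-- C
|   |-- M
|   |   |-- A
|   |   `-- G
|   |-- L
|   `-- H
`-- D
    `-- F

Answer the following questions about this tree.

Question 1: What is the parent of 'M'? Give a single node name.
Answer: J

Derivation:
Scan adjacency: M appears as child of J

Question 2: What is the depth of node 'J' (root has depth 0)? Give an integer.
Path from root to J: E -> J
Depth = number of edges = 1

Answer: 1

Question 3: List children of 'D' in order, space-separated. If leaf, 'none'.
Answer: F

Derivation:
Node D's children (from adjacency): F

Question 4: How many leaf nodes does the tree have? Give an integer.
Leaves (nodes with no children): A, B, C, F, G, H, L

Answer: 7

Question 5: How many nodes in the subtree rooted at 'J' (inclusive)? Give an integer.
Subtree rooted at J contains: A, B, C, G, H, J, K, L, M
Count = 9

Answer: 9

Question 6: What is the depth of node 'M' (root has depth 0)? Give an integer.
Path from root to M: E -> J -> M
Depth = number of edges = 2

Answer: 2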